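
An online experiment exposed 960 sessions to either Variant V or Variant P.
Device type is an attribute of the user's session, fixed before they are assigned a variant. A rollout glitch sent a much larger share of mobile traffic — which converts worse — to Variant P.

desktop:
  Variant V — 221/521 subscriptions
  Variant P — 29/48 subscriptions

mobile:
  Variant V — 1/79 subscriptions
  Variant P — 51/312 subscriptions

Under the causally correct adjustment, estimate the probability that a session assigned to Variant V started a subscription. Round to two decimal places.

The stratified and pooled comparisons disagree (Variant P wins within each device type; Variant V wins overall), so the answer turns on the causal role of device type.
The imbalance in device type arose from how sessions were allocated, not from anything the variant did; and device type independently affects the outcome. The pooled gap is confounded — condition on device type.
Standardising Variant V to the population device type mix: 0.593·221/521 + 0.407·1/79 = 0.257.

0.26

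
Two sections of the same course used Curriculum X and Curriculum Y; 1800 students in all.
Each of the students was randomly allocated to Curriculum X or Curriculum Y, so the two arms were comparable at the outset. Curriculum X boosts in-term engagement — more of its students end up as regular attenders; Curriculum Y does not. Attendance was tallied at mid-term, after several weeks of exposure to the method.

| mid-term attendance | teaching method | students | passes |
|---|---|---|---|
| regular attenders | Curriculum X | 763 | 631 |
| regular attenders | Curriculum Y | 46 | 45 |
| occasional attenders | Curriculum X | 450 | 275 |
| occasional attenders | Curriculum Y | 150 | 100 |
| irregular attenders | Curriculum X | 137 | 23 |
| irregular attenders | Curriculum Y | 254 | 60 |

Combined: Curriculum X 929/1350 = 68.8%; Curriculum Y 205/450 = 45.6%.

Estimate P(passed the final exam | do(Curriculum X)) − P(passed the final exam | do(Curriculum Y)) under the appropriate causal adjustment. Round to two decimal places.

+0.23

The mid-term attendance-specific comparison favours Curriculum Y throughout, but the pooled figures favour Curriculum X. The question is whether to condition on mid-term attendance.
The distribution of mid-term attendance is itself part of what the teaching method does — it is an intermediate outcome. Holding it fixed would remove that part of the effect; the total effect is the pooled difference.
The causal difference is the pooled difference: 0.688 − 0.456 = +0.233.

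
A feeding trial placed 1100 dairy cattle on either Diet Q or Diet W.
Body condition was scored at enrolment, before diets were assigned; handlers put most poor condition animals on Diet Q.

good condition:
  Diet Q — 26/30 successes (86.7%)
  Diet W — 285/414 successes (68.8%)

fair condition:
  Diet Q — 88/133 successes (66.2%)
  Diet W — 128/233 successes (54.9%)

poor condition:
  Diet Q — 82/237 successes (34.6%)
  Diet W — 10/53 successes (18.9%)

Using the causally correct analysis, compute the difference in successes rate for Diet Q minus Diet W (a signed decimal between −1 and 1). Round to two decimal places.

Here starting body condition is a common cause — it drives both which diet a case falls under and the outcome. The crude comparison mixes populations; the stratum-specific rates are the causally relevant ones.
Adjusting over the population distribution of starting body condition: 0.404·(0.867−0.688) + 0.333·(0.662−0.549) + 0.264·(0.346−0.189) = +0.151.

+0.15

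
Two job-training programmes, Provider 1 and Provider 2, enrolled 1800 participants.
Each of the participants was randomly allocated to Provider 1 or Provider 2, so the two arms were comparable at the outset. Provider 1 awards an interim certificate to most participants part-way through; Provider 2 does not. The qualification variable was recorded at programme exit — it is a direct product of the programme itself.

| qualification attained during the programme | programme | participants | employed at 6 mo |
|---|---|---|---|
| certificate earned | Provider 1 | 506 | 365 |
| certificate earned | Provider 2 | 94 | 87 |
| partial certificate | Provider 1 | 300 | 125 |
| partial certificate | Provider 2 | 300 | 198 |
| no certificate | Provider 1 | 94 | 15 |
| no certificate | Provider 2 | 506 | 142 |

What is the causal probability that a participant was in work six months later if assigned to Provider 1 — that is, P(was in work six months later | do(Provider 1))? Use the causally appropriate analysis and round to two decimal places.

The qualification attained during the programme-specific comparison favours Provider 2 throughout, but the pooled figures favour Provider 1. The question is whether to condition on qualification attained during the programme.
The distribution of qualification attained during the programme is itself part of what the programme does — it is an intermediate outcome. Holding it fixed would remove that part of the effect; the total effect is the pooled difference.
So P(outcome | do(Provider 1)) is just the pooled rate for Provider 1: 505/900 = 0.561.

0.56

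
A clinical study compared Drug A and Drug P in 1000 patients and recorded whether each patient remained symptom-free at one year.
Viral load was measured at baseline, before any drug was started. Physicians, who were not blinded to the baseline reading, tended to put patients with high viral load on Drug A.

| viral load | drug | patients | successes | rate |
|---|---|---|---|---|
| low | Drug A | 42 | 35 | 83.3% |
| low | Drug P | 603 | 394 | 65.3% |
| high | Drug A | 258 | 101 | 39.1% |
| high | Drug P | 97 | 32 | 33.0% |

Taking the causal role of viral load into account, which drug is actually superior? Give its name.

Viral load satisfies the back-door criterion: it is not a descendant of the drug, and it blocks the spurious path from drug to outcome. Adjusting for it (i.e., using the within-viral load rates) gives the causal effect.
Within each level — low: 83.3% vs 65.3%; high: 39.1% vs 33.0% — Drug A is higher every time.

Drug A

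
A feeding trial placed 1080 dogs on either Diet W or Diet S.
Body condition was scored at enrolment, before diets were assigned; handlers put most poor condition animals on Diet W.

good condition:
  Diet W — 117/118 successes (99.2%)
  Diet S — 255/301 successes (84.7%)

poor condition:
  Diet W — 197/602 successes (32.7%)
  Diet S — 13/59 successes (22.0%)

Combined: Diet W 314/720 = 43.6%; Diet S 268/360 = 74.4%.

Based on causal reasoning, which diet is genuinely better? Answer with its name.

Diet W

Here starting body condition is a common cause — it drives both which diet a case falls under and the outcome. The crude comparison mixes populations; the stratum-specific rates are the causally relevant ones.
Within each level — good condition: 99.2% vs 84.7%; poor condition: 32.7% vs 22.0% — Diet W is higher every time.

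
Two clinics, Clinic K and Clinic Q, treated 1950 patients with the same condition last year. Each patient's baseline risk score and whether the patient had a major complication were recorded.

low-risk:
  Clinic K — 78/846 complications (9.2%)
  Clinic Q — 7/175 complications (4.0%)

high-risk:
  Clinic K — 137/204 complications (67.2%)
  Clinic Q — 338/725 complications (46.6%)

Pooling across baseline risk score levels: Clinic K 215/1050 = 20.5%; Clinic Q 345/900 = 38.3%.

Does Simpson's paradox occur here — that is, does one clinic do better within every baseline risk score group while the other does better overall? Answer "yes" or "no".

yes

Within each baseline risk score level (low-risk 9.2% vs 4.0%; high-risk 67.2% vs 46.6%), Clinic Q has the lower rate every time. Pooled: 20.5% vs 38.3% — Clinic K has the lower rate overall. The two comparisons disagree.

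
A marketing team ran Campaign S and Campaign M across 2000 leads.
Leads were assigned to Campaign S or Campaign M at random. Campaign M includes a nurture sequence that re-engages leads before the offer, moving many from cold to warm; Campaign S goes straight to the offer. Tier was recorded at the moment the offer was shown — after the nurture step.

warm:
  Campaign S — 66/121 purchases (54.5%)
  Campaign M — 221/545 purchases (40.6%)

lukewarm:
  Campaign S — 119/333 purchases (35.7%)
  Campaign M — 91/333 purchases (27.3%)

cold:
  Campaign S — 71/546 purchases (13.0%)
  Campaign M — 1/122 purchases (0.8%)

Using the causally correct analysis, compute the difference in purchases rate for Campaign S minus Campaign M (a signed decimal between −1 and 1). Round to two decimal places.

The distribution of engagement tier is itself part of what the campaign does — it is an intermediate outcome. Holding it fixed would remove that part of the effect; the total effect is the pooled difference.
The causal difference is the pooled difference: 0.256 − 0.313 = -0.057.

-0.06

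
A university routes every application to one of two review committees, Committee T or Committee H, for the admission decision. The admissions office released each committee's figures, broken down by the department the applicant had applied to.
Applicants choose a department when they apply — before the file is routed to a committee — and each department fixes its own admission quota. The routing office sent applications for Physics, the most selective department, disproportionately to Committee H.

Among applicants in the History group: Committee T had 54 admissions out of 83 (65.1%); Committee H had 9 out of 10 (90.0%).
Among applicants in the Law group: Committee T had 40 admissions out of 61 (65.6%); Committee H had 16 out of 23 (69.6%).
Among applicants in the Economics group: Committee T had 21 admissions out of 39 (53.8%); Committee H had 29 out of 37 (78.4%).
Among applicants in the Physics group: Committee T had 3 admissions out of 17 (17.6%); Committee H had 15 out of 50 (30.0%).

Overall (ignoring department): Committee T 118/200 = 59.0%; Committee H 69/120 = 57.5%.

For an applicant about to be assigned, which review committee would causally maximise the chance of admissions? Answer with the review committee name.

The department-specific comparison favours Committee H throughout, but the pooled figures favour Committee T. The question is whether to condition on department.
Since department is a pre-existing factor (not a product of the review committee) and it affects the outcome on its own, it is a confounder. The stratified rates, not the pooled rate, identify the causal effect.
Within each level — History: 65.1% vs 90.0%; Law: 65.6% vs 69.6%; Economics: 53.8% vs 78.4%; Physics: 17.6% vs 30.0% — Committee H is higher every time.

Committee H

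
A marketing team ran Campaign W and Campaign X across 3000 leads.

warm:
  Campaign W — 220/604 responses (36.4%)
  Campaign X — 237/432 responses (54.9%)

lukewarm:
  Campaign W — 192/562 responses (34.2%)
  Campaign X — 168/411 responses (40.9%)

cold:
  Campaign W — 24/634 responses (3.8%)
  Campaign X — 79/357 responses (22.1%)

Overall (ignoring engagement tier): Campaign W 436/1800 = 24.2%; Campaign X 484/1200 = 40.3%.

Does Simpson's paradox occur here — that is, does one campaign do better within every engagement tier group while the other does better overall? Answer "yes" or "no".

Within each engagement tier level (warm 36.4% vs 54.9%; lukewarm 34.2% vs 40.9%; cold 3.8% vs 22.1%), Campaign X has the higher rate every time. Pooled: 24.2% vs 40.3% — Campaign X has the higher rate overall. They agree.

no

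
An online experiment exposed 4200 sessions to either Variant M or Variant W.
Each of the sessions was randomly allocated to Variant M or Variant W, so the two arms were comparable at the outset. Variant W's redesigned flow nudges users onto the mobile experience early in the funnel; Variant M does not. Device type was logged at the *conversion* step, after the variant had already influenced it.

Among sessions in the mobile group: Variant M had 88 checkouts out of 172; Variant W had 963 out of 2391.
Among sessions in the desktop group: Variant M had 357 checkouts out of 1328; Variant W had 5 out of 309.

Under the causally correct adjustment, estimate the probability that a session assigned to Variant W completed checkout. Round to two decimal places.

0.36

The stratified and pooled comparisons disagree (Variant M wins within each device type; Variant W wins overall), so the answer turns on the causal role of device type.
Device type lies on the pathway variant → device type → outcome, so adjusting for it blocks the indirect effect. For the total causal effect of variant, use the unadjusted pooled rates.
So P(outcome | do(Variant W)) is just the pooled rate for Variant W: 968/2700 = 0.359.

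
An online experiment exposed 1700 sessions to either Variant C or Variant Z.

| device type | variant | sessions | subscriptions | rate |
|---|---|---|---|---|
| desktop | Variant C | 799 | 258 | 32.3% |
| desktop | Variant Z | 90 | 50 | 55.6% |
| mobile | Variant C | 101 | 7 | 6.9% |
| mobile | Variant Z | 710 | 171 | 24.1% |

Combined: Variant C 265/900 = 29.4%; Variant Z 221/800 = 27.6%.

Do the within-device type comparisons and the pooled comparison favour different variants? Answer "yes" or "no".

yes

Within each device type level (desktop 32.3% vs 55.6%; mobile 6.9% vs 24.1%), Variant Z has the higher rate every time. Pooled: 29.4% vs 27.6% — Variant C has the higher rate overall. The two comparisons disagree.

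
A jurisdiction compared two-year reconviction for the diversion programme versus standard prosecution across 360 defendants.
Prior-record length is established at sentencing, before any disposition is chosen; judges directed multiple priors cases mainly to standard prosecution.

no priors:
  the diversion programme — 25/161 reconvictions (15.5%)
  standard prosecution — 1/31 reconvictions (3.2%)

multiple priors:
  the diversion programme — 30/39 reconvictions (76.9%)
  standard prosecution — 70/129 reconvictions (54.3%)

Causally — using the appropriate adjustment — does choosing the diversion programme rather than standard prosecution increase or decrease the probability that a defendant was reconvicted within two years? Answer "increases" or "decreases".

Within every prior-record length level standard prosecution has the lower rate, yet pooled the diversion programme does — Simpson's reversal.
Since prior-record length is a pre-existing factor (not a product of the disposition) and it affects the outcome on its own, it is a confounder. The stratified rates, not the pooled rate, identify the causal effect.
Within each level — no priors: 15.5% vs 3.2%; multiple priors: 76.9% vs 54.3% — standard prosecution is lower every time.

increases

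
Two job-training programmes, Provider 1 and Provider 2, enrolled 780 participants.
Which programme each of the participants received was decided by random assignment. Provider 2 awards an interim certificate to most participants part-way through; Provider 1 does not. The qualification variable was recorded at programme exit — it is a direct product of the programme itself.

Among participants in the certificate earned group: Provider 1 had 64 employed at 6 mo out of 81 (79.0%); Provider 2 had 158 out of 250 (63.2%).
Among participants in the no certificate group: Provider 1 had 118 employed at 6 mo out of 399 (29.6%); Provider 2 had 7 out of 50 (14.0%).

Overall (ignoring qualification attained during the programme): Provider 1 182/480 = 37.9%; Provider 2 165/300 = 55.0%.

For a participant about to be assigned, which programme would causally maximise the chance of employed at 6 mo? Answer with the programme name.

The distribution of qualification attained during the programme is itself part of what the programme does — it is an intermediate outcome. Holding it fixed would remove that part of the effect; the total effect is the pooled difference.
Pooled: Provider 1 37.9% vs Provider 2 55.0%; Provider 2 is higher overall.

Provider 2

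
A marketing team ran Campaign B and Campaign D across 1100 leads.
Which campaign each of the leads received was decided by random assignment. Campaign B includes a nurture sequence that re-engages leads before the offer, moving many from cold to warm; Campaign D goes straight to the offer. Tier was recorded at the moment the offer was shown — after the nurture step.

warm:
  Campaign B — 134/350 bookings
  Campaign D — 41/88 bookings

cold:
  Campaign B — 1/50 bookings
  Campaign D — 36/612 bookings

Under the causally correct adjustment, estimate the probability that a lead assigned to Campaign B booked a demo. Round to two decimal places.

0.34

Stratifying would compare campaigns among leads the campaigns themselves sorted into engagement tier groups — a form of selection on an intermediate. The unconditioned pooled rates give the total causal effect.
So P(outcome | do(Campaign B)) is just the pooled rate for Campaign B: 135/400 = 0.338.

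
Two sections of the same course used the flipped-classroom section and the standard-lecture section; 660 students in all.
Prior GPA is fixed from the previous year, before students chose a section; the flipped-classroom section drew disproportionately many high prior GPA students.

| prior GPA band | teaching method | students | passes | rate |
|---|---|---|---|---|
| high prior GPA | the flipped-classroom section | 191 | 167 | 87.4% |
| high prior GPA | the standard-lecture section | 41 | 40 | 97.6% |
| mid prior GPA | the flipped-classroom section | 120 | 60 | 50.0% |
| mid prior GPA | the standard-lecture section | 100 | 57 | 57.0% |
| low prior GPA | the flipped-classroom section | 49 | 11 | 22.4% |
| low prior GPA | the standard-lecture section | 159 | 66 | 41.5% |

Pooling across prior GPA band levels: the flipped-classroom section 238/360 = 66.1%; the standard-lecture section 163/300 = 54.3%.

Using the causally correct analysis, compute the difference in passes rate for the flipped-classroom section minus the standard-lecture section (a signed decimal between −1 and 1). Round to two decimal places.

Here prior GPA band is a common cause — it drives both which teaching method a case falls under and the outcome. The crude comparison mixes populations; the stratum-specific rates are the causally relevant ones.
Adjusting over the population distribution of prior GPA band: 0.352·(0.874−0.976) + 0.333·(0.500−0.570) + 0.315·(0.224−0.415) = -0.119.

-0.12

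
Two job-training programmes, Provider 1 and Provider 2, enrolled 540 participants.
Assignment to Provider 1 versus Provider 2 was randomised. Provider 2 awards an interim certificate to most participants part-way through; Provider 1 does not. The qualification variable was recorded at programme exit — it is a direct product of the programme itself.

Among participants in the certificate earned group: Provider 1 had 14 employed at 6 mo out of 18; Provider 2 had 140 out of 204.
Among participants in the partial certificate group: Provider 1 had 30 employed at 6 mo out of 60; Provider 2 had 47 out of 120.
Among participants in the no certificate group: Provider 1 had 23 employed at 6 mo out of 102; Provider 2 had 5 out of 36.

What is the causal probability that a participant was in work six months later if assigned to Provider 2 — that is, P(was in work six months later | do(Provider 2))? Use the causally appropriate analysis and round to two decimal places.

0.53

Qualification attained during the programme here is a post-treatment variable shaped by the programme; conditioning on it would introduce bias rather than remove it. The overall comparison is the causal one.
So P(outcome | do(Provider 2)) is just the pooled rate for Provider 2: 192/360 = 0.533.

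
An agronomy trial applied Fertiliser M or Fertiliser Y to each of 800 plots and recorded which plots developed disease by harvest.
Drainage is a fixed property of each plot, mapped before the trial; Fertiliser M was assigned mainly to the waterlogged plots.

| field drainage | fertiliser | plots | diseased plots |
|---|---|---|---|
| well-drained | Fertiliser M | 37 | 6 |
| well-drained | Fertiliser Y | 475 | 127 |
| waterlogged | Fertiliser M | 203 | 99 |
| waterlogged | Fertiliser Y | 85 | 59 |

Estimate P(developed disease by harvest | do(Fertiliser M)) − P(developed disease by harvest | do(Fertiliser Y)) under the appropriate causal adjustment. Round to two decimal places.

-0.14

The field drainage-specific comparison favours Fertiliser M throughout, but the pooled figures favour Fertiliser Y. The question is whether to condition on field drainage.
The imbalance in field drainage arose from how plots were allocated, not from anything the fertiliser did; and field drainage independently affects the outcome. The pooled gap is confounded — condition on field drainage.
Adjusting over the population distribution of field drainage: 0.640·(0.162−0.267) + 0.360·(0.488−0.694) = -0.142.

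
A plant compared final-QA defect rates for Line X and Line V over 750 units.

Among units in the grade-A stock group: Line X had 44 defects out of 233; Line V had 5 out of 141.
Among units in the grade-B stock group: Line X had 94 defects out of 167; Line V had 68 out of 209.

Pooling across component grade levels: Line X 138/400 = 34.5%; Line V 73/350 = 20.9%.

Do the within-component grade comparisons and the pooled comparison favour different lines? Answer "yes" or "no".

Within each component grade level (grade-A stock 18.9% vs 3.5%; grade-B stock 56.3% vs 32.5%), Line V has the lower rate every time. Pooled: 34.5% vs 20.9% — Line V has the lower rate overall. They agree.

no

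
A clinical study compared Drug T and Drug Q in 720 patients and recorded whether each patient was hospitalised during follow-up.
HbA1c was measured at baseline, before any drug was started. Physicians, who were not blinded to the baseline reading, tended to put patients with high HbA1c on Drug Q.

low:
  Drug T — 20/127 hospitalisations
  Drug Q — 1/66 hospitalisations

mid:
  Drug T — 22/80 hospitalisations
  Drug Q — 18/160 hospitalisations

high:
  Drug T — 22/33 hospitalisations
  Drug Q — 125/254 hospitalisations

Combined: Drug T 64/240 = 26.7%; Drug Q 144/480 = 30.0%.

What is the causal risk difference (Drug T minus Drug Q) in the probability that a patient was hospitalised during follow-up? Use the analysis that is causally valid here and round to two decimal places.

+0.16

HbA1c satisfies the back-door criterion: it is not a descendant of the drug, and it blocks the spurious path from drug to outcome. Adjusting for it (i.e., using the within-HbA1c rates) gives the causal effect.
Adjusting over the population distribution of HbA1c: 0.268·(0.157−0.015) + 0.333·(0.275−0.113) + 0.399·(0.667−0.492) = +0.162.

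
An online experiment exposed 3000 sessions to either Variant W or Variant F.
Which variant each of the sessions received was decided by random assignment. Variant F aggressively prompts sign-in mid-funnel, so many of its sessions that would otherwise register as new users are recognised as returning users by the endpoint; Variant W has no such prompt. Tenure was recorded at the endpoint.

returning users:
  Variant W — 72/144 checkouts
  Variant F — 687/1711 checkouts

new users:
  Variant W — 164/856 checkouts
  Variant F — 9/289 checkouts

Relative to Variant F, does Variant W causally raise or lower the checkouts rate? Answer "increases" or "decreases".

The user tenure-specific comparison favours Variant W throughout, but the pooled figures favour Variant F. The question is whether to condition on user tenure.
Because the variant influences user tenure, user tenure is a post-treatment mediator, not a confounder. Stratifying on it would bias the estimate; the causal effect is the crude pooled difference.
Pooled: Variant W 23.6% vs Variant F 34.8%; Variant F is higher overall.

decreases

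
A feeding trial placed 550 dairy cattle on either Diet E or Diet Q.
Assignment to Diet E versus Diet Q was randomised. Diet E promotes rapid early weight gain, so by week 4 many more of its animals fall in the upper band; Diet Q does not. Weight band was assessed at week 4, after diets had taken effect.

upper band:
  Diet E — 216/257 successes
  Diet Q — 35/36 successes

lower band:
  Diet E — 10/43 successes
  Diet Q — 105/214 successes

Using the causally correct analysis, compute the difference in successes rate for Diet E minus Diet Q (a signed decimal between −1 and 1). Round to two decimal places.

Week-4 weight band is downstream of the diet. One should not condition on a consequence of treatment, so the overall rates are the right comparison.
The causal difference is the pooled difference: 0.753 − 0.560 = +0.193.

+0.19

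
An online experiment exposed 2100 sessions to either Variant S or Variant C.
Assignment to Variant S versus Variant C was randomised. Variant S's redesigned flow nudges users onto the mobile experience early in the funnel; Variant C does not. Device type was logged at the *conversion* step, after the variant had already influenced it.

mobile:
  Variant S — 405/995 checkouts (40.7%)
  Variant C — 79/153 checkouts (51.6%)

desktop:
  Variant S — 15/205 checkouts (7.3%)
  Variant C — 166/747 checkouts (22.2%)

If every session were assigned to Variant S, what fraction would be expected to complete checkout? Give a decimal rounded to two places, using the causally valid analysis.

The stratified and pooled comparisons disagree (Variant C wins within each device type; Variant S wins overall), so the answer turns on the causal role of device type.
The distribution of device type is itself part of what the variant does — it is an intermediate outcome. Holding it fixed would remove that part of the effect; the total effect is the pooled difference.
So P(outcome | do(Variant S)) is just the pooled rate for Variant S: 420/1200 = 0.350.

0.35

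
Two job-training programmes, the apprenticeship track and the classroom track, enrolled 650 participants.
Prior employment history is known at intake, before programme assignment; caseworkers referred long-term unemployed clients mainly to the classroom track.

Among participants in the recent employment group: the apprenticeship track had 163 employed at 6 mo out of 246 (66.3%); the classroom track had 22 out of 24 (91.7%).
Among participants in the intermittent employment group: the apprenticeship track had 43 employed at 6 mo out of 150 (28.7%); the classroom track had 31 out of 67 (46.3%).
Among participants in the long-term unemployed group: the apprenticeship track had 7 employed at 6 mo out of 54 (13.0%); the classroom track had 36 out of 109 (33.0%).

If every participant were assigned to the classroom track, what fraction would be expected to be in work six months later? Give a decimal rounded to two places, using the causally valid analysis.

Prior employment history differs across programmes for reasons unrelated to any effect of the programme itself, and it separately predicts the outcome — a classic confounder. We must compare within prior employment history levels.
Standardising the classroom track to the population prior employment history mix: 0.415·22/24 + 0.334·31/67 + 0.251·36/109 = 0.618.

0.62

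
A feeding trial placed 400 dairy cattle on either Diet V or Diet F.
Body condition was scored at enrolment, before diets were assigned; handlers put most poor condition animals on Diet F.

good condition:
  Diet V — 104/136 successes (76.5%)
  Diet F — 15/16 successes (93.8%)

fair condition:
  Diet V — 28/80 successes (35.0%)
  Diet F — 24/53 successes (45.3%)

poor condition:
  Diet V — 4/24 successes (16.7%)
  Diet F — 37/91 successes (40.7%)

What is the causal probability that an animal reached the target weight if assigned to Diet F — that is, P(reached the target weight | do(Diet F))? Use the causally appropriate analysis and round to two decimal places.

0.62

Within every starting body condition level Diet F has the higher rate, yet pooled Diet V does — Simpson's reversal.
Starting body condition satisfies the back-door criterion: it is not a descendant of the diet, and it blocks the spurious path from diet to outcome. Adjusting for it (i.e., using the within-starting body condition rates) gives the causal effect.
Standardising Diet F to the population starting body condition mix: 0.380·15/16 + 0.333·24/53 + 0.287·37/91 = 0.624.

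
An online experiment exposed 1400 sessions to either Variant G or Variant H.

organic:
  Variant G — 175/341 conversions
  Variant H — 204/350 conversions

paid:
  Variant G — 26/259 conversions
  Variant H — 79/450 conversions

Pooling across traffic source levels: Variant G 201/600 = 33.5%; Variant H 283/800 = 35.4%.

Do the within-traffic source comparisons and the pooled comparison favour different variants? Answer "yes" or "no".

no

Within each traffic source level (organic 51.3% vs 58.3%; paid 10.0% vs 17.6%), Variant H has the higher rate every time. Pooled: 33.5% vs 35.4% — Variant H has the higher rate overall. They agree.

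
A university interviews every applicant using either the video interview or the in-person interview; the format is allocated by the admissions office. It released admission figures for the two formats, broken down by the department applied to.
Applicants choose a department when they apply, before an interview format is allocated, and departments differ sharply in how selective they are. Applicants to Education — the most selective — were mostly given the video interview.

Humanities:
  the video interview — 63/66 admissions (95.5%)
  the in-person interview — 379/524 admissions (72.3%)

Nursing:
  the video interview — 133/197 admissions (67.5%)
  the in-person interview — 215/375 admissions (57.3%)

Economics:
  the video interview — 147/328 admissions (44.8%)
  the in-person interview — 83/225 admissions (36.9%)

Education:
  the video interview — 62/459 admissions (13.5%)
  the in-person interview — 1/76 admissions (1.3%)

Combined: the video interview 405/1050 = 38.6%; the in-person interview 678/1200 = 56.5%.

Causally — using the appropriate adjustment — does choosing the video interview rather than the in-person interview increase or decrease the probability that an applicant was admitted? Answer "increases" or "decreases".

The department-specific comparison favours the video interview throughout, but the pooled figures favour the in-person interview. The question is whether to condition on department.
The imbalance in department arose from how applicants were allocated, not from anything the interview format did; and department independently affects the outcome. The pooled gap is confounded — condition on department.
Within each level — Humanities: 95.5% vs 72.3%; Nursing: 67.5% vs 57.3%; Economics: 44.8% vs 36.9%; Education: 13.5% vs 1.3% — the video interview is higher every time.

increases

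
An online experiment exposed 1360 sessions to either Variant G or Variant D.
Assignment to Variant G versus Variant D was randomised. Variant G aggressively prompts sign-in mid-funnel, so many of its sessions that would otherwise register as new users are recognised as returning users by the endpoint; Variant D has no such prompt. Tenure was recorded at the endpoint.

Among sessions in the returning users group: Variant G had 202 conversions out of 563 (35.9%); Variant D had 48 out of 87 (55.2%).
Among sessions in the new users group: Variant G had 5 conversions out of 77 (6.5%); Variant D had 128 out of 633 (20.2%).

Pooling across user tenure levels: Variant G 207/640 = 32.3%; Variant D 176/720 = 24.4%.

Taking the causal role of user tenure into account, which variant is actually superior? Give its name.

Variant G

Within every user tenure level Variant D has the higher rate, yet pooled Variant G does — Simpson's reversal.
Stratifying would compare variants among sessions the variants themselves sorted into user tenure groups — a form of selection on an intermediate. The unconditioned pooled rates give the total causal effect.
Pooled: Variant G 32.3% vs Variant D 24.4%; Variant G is higher overall.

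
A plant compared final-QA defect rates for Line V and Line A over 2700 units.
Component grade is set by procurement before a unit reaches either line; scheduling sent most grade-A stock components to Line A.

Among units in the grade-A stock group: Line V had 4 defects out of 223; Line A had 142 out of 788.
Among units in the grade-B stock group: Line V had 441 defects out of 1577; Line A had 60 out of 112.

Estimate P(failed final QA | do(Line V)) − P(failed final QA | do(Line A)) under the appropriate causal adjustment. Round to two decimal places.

Component grade differs across lines for reasons unrelated to any effect of the line itself, and it separately predicts the outcome — a classic confounder. We must compare within component grade levels.
Adjusting over the population distribution of component grade: 0.374·(0.018−0.180) + 0.626·(0.280−0.536) = -0.221.

-0.22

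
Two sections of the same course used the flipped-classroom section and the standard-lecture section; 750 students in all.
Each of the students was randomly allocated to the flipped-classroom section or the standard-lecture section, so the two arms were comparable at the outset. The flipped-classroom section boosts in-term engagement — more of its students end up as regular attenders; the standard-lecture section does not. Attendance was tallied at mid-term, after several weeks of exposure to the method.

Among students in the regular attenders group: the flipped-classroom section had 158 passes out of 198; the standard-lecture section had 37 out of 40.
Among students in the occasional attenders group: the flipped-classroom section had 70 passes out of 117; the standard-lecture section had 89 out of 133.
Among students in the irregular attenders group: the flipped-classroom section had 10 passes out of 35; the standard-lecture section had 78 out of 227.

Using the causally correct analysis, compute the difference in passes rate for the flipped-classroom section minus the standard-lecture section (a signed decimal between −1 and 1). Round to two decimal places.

Mid-term attendance lies on the pathway teaching method → mid-term attendance → outcome, so adjusting for it blocks the indirect effect. For the total causal effect of teaching method, use the unadjusted pooled rates.
The causal difference is the pooled difference: 0.680 − 0.510 = +0.170.

+0.17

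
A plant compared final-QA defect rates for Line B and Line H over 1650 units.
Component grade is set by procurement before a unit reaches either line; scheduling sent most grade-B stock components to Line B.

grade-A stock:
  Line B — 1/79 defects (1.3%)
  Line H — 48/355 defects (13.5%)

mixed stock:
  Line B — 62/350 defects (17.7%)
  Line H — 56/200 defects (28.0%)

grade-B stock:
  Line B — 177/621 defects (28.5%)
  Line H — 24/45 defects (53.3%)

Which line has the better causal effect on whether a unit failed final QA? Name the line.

Line B

Line B is lower inside every component grade stratum but Line H is lower in aggregate. Whether to stratify depends on how component grade relates to the line.
The imbalance in component grade arose from how units were allocated, not from anything the line did; and component grade independently affects the outcome. The pooled gap is confounded — condition on component grade.
Within each level — grade-A stock: 1.3% vs 13.5%; mixed stock: 17.7% vs 28.0%; grade-B stock: 28.5% vs 53.3% — Line B is lower every time.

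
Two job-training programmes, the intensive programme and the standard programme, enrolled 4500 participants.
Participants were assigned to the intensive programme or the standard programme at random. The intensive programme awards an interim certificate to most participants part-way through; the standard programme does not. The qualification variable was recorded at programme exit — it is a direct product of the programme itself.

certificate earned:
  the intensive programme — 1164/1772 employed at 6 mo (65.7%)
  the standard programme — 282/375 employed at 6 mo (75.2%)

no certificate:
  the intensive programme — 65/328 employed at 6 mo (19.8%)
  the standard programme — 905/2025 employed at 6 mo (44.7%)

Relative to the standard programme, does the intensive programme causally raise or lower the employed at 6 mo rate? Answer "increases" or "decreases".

the standard programme is higher inside every qualification attained during the programme stratum but the intensive programme is higher in aggregate. Whether to stratify depends on how qualification attained during the programme relates to the programme.
Stratifying would compare programmes among participants the programmes themselves sorted into qualification attained during the programme groups — a form of selection on an intermediate. The unconditioned pooled rates give the total causal effect.
Pooled: the intensive programme 58.5% vs the standard programme 49.5%; the intensive programme is higher overall.

increases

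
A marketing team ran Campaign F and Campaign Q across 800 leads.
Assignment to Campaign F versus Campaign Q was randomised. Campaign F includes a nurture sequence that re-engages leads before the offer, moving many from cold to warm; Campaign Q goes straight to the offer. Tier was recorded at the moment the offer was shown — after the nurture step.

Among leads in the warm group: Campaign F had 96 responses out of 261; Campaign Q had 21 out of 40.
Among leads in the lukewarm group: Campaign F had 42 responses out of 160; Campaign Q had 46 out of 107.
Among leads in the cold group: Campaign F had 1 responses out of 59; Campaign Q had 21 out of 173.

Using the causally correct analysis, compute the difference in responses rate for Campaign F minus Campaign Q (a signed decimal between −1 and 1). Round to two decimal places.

Engagement tier here is a post-treatment variable shaped by the campaign; conditioning on it would introduce bias rather than remove it. The overall comparison is the causal one.
The causal difference is the pooled difference: 0.290 − 0.275 = +0.015.

+0.01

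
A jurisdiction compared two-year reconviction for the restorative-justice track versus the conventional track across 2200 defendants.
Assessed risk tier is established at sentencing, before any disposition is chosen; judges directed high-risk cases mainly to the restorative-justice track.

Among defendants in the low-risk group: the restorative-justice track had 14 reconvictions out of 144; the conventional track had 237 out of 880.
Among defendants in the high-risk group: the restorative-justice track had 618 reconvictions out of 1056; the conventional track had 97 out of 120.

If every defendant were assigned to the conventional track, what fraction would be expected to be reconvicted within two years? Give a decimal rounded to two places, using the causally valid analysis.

Assessed risk tier is set before the disposition has any effect — it is not caused by the disposition — and it independently drives the outcome. That makes it a confounder, so the causal comparison is within assessed risk tier levels.
Standardising the conventional track to the population assessed risk tier mix: 0.465·237/880 + 0.535·97/120 = 0.557.

0.56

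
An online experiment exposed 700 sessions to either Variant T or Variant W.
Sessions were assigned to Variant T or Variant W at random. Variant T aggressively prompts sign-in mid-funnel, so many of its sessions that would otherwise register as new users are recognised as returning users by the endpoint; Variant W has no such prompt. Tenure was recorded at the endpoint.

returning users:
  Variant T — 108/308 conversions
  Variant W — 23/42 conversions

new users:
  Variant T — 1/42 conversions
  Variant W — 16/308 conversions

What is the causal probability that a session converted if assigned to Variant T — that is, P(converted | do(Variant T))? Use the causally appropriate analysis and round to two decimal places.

Within every user tenure level Variant W has the higher rate, yet pooled Variant T does — Simpson's reversal.
User tenure here is a post-treatment variable shaped by the variant; conditioning on it would introduce bias rather than remove it. The overall comparison is the causal one.
So P(outcome | do(Variant T)) is just the pooled rate for Variant T: 109/350 = 0.311.

0.31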